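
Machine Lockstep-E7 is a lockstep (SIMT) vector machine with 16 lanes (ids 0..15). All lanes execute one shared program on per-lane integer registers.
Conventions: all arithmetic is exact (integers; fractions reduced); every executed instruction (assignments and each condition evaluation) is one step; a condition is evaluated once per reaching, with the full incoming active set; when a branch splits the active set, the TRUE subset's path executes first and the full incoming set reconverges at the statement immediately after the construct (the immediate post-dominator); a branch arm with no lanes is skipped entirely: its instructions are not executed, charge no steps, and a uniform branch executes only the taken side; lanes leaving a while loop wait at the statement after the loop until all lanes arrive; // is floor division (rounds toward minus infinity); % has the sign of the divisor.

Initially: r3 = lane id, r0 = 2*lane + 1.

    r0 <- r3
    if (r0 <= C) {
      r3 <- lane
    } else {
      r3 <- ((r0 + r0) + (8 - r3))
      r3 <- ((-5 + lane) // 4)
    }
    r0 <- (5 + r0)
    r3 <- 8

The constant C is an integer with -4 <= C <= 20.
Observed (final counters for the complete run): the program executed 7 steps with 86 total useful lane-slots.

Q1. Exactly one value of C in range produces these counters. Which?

Answer: C = 9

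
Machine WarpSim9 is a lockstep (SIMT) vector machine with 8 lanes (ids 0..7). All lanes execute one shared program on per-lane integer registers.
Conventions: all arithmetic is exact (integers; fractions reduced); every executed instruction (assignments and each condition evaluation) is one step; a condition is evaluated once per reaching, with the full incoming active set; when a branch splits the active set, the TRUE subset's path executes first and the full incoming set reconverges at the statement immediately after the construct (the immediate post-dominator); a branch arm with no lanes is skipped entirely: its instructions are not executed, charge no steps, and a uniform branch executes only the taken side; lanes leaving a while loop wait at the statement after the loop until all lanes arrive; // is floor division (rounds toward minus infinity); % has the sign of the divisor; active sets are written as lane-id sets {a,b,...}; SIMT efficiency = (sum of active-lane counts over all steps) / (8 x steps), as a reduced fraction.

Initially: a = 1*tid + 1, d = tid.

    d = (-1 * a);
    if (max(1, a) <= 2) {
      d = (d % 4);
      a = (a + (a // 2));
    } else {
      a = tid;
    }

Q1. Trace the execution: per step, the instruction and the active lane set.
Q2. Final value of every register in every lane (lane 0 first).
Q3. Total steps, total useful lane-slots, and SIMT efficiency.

step 0: d <- (-1 * a)                {0,1,2,3,4,5,6,7}
step 1: eval (max(1, a) <= 2)        {0,1,2,3,4,5,6,7}
step 2: d <- (d % 4)                 {0,1}
step 3: a <- (a + (a // 2))          {0,1}
step 4: a <- tid                     {2,3,4,5,6,7}

Answer: 5 steps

a: 1,3,2,3,4,5,6,7
d: 3,2,-3,-4,-5,-6,-7,-8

steps = 5; useful = 26; efficiency = 26/40 = 13/20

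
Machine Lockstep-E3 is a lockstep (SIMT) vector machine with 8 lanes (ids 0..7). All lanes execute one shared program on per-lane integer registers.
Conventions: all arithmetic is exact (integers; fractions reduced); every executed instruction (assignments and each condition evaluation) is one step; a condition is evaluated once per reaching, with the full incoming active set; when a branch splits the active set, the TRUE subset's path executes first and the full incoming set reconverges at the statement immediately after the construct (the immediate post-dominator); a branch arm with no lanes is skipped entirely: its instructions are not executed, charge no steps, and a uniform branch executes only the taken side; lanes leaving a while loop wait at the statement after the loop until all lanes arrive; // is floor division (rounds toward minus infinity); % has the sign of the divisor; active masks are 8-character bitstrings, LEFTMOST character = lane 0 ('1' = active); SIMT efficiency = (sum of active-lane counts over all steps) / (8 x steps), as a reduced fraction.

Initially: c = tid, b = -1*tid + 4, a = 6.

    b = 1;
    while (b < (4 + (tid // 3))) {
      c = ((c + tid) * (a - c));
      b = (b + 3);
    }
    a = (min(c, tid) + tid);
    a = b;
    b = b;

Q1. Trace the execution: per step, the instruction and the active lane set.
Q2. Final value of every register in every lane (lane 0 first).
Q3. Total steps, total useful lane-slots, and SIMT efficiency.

step 0: b <- 1                       11111111
step 1: eval (b < (4 + (tid // 3)))  11111111
step 2: c <- ((c + tid) * (a - c))   11111111
step 3: b <- (b + 3)                 11111111
step 4: eval (b < (4 + (tid // 3)))  11111111
step 5: c <- ((c + tid) * (a - c))   00011111
step 6: b <- (b + 3)                 00011111
step 7: eval (b < (4 + (tid // 3)))  00011111
step 8: a <- (min(c, tid) + tid)     11111111
step 9: a <- b                       11111111
step 10: b <- b                       11111111

Answer: 11 steps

c: 0,10,16,-252,-200,-60,36,-140
b: 4,4,4,7,7,7,7,7
a: 4,4,4,7,7,7,7,7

steps = 11; useful = 79; efficiency = 79/88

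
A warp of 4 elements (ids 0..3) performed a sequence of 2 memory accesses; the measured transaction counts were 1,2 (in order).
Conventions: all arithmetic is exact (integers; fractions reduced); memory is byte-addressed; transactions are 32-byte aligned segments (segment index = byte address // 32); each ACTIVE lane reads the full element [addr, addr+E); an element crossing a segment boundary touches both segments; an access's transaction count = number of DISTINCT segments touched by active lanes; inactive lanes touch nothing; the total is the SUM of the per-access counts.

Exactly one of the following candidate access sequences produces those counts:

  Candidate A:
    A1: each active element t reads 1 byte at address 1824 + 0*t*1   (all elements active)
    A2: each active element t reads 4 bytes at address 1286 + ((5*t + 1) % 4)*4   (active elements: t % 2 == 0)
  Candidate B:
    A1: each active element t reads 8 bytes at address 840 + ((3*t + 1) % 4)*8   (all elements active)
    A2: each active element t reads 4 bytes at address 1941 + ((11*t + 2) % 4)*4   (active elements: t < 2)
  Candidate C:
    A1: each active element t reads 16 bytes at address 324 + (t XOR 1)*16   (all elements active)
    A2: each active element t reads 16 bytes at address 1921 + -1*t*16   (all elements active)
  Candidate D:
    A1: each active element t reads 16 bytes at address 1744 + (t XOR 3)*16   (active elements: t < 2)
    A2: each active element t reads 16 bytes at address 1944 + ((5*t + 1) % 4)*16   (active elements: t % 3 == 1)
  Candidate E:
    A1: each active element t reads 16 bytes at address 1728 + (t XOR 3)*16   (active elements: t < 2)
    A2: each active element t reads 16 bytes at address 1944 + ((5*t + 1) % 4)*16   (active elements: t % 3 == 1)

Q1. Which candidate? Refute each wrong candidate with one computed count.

A: A2 gives 1 transaction, not 2
B: A1 gives 2 transactions, not 1
C: A1 gives 3 transactions, not 1
D: A1 gives 2 transactions, not 1
E: all counts match (1,2)

Answer: E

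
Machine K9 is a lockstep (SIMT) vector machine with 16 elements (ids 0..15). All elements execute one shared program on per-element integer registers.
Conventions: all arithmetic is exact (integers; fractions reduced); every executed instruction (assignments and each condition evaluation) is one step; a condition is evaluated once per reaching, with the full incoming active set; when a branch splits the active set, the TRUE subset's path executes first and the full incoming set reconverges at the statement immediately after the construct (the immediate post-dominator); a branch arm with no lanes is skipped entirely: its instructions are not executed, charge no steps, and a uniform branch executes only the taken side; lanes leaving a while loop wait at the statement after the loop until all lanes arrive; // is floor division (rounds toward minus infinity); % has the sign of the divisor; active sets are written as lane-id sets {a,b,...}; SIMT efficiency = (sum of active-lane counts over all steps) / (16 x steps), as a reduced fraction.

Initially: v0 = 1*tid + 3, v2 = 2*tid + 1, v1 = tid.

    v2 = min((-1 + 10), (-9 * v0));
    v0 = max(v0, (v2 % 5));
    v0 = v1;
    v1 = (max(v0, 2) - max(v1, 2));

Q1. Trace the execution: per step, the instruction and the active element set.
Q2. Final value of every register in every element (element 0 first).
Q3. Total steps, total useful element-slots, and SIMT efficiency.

step 0: v2 <- min((-1 + 10), (-9 * v0)) {0,1,2,3,4,5,6,7,8,9,10,11,12,13,14,15}
step 1: v0 <- max(v0, (v2 % 5))      {0,1,2,3,4,5,6,7,8,9,10,11,12,13,14,15}
step 2: v0 <- v1                     {0,1,2,3,4,5,6,7,8,9,10,11,12,13,14,15}
step 3: v1 <- (max(v0, 2) - max(v1, 2)) {0,1,2,3,4,5,6,7,8,9,10,11,12,13,14,15}

Answer: 4 steps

v0: 0,1,2,3,4,5,6,7,8,9,10,11,12,13,14,15
v2: -27,-36,-45,-54,-63,-72,-81,-90,-99,-108,-117,-126,-135,-144,-153,-162
v1: 0,0,0,0,0,0,0,0,0,0,0,0,0,0,0,0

steps = 4; useful = 64; efficiency = 64/64 = 1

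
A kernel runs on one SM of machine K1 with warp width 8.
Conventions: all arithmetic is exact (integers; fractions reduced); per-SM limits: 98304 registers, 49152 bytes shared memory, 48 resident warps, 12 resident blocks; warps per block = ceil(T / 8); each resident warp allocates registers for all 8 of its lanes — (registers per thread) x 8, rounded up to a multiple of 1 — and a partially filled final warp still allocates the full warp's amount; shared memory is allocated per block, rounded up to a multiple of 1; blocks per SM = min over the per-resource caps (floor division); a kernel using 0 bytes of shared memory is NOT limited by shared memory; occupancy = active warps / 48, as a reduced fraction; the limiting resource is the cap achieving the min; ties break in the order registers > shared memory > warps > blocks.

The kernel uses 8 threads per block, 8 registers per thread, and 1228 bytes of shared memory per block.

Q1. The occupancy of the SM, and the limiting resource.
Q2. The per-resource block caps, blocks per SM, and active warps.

Answer: occupancy 1/4, limited by blocks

registers: 1536 blocks
shared memory: 40 blocks
warps: 48 blocks
blocks: 12 blocks

Answer: 12 blocks, 12 active warps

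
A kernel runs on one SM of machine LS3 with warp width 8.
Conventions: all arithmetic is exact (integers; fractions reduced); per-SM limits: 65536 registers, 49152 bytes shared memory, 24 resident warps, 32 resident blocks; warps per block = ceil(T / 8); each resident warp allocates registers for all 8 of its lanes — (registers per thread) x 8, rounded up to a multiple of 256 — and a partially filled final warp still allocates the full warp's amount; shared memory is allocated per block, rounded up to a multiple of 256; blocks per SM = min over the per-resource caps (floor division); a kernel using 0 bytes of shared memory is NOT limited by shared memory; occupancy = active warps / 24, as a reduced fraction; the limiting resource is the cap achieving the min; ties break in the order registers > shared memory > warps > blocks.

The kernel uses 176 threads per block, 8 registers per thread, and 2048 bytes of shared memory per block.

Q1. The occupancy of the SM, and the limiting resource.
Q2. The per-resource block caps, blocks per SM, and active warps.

Answer: occupancy 11/12, limited by warps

registers: 11 blocks
shared memory: 24 blocks
warps: 1 block
blocks: 32 blocks

Answer: 1 block, 22 active warps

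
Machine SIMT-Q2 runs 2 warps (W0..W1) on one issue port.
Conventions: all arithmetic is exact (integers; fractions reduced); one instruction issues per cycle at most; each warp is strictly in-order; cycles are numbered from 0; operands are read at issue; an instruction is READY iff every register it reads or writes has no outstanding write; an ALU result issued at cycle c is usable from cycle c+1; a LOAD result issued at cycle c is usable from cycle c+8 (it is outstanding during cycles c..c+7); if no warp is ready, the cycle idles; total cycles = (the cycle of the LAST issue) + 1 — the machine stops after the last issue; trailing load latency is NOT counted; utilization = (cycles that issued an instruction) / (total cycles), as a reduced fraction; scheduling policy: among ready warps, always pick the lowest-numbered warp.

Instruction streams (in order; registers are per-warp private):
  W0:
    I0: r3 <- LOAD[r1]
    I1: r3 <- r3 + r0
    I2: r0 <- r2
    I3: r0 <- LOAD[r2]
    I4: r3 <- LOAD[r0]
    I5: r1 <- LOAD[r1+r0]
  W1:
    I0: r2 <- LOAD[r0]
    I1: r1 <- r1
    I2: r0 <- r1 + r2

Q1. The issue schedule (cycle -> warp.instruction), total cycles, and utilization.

cycle 0: W0.I0
cycle 1: W1.I0
cycle 2: W1.I1
cycle 3: idle
cycle 4: idle
cycle 5: idle
cycle 6: idle
cycle 7: idle
cycle 8: W0.I1
cycle 9: W0.I2
cycle 10: W0.I3
cycle 11: W1.I2
cycle 12: idle
cycle 13: idle
cycle 14: idle
cycle 15: idle
cycle 16: idle
cycle 17: idle
cycle 18: W0.I4
cycle 19: W0.I5

Answer: 20 cycles, utilization 9/20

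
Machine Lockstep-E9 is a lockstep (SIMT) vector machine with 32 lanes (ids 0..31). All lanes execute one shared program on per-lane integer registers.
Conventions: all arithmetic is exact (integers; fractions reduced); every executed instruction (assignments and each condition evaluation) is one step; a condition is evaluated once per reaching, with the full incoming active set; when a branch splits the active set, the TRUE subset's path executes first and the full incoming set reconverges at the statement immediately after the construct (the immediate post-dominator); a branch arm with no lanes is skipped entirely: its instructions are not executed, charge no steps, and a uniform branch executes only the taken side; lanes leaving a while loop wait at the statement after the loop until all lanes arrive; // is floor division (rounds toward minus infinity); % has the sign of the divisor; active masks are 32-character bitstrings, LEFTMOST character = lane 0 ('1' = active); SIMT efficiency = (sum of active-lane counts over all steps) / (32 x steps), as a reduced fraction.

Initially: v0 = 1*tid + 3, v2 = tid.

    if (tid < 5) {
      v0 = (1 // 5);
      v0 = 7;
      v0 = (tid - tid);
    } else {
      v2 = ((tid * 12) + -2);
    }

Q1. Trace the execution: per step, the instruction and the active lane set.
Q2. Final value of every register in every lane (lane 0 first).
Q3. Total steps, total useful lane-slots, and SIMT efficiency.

step 0: eval (tid < 5)               11111111111111111111111111111111
step 1: v0 <- (1 // 5)               11111000000000000000000000000000
step 2: v0 <- 7                      11111000000000000000000000000000
step 3: v0 <- (tid - tid)            11111000000000000000000000000000
step 4: v2 <- ((tid * 12) + -2)      00000111111111111111111111111111

Answer: 5 steps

v0: 0,0,0,0,0,8,9,10,11,12,13,14,15,16,17,18,19,20,21,22,23,24,25,26,27,28,29,30,31,32,33,34
v2: 0,1,2,3,4,58,70,82,94,106,118,130,142,154,166,178,190,202,214,226,238,250,262,274,286,298,310,322,334,346,358,370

steps = 5; useful = 74; efficiency = 74/160 = 37/80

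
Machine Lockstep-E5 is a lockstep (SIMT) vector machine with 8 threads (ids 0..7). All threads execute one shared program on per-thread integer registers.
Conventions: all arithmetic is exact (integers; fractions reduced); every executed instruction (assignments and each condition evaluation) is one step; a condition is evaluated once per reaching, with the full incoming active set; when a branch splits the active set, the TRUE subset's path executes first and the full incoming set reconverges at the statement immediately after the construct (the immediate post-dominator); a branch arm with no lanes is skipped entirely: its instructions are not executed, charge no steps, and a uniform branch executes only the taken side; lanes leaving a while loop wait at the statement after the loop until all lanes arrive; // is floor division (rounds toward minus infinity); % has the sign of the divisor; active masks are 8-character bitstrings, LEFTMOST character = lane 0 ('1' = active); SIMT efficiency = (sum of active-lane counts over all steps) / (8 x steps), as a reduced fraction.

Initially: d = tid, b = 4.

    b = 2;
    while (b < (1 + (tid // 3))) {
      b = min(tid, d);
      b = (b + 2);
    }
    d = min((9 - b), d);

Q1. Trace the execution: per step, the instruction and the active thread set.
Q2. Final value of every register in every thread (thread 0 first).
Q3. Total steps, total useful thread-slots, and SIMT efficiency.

step 0: b <- 2                       11111111
step 1: eval (b < (1 + (tid // 3)))  11111111
step 2: b <- min(tid, d)             00000011
step 3: b <- (b + 2)                 00000011
step 4: eval (b < (1 + (tid // 3)))  00000011
step 5: d <- min((9 - b), d)         11111111

Answer: 6 steps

d: 0,1,2,3,4,5,1,0
b: 2,2,2,2,2,2,8,9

steps = 6; useful = 30; efficiency = 30/48 = 5/8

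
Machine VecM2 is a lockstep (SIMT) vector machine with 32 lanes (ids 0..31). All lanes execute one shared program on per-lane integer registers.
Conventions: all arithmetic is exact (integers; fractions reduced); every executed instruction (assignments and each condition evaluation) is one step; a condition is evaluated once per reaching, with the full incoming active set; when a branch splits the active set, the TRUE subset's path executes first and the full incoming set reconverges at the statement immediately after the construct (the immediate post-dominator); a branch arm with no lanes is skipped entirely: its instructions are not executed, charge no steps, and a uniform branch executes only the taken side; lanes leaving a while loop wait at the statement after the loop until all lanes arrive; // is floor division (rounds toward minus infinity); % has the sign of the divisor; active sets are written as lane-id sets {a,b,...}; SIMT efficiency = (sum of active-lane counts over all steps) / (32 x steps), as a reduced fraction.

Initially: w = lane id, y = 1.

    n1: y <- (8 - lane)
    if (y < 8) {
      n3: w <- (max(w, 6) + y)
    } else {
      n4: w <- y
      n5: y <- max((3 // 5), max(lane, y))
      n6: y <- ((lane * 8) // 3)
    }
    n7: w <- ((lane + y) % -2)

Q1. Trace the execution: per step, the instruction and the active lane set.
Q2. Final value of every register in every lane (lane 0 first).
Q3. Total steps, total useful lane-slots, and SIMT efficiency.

step 0: y <- (8 - lane)              {0,1,2,3,4,5,6,7,8,9,10,11,12,13,14,15,16,17,18,19,20,21,22,23,24,25,26,27,28,29,30,31}
step 1: eval (y < 8)                 {0,1,2,3,4,5,6,7,8,9,10,11,12,13,14,15,16,17,18,19,20,21,22,23,24,25,26,27,28,29,30,31}
step 2: w <- (max(w, 6) + y)         {1,2,3,4,5,6,7,8,9,10,11,12,13,14,15,16,17,18,19,20,21,22,23,24,25,26,27,28,29,30,31}
step 3: w <- y                       {0}
step 4: y <- max((3 // 5), max(lane, y)) {0}
step 5: y <- ((lane * 8) // 3)       {0}
step 6: w <- ((lane + y) % -2)       {0,1,2,3,4,5,6,7,8,9,10,11,12,13,14,15,16,17,18,19,20,21,22,23,24,25,26,27,28,29,30,31}

Answer: 7 steps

w: 0,0,0,0,0,0,0,0,0,0,0,0,0,0,0,0,0,0,0,0,0,0,0,0,0,0,0,0,0,0,0,0
y: 0,7,6,5,4,3,2,1,0,-1,-2,-3,-4,-5,-6,-7,-8,-9,-10,-11,-12,-13,-14,-15,-16,-17,-18,-19,-20,-21,-22,-23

steps = 7; useful = 130; efficiency = 130/224 = 65/112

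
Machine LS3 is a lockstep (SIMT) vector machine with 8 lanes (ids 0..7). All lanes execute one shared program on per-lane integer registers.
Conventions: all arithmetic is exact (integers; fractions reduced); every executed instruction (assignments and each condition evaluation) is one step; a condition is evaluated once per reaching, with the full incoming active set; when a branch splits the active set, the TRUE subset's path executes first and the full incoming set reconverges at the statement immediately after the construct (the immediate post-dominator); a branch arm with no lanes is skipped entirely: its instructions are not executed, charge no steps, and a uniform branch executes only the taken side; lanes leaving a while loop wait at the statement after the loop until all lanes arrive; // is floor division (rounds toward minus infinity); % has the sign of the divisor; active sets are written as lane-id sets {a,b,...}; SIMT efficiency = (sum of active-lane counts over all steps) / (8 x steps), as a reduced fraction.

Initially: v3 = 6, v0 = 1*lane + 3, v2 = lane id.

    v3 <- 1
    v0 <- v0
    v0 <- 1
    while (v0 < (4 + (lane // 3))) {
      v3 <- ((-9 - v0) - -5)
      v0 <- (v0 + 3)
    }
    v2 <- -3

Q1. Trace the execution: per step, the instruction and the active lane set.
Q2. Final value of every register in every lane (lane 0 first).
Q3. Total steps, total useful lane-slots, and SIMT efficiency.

step 0: v3 <- 1                      {0,1,2,3,4,5,6,7}
step 1: v0 <- v0                     {0,1,2,3,4,5,6,7}
step 2: v0 <- 1                      {0,1,2,3,4,5,6,7}
step 3: eval (v0 < (4 + (lane // 3))) {0,1,2,3,4,5,6,7}
step 4: v3 <- ((-9 - v0) - -5)       {0,1,2,3,4,5,6,7}
step 5: v0 <- (v0 + 3)               {0,1,2,3,4,5,6,7}
step 6: eval (v0 < (4 + (lane // 3))) {0,1,2,3,4,5,6,7}
step 7: v3 <- ((-9 - v0) - -5)       {3,4,5,6,7}
step 8: v0 <- (v0 + 3)               {3,4,5,6,7}
step 9: eval (v0 < (4 + (lane // 3))) {3,4,5,6,7}
step 10: v2 <- -3                     {0,1,2,3,4,5,6,7}

Answer: 11 steps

v3: -5,-5,-5,-8,-8,-8,-8,-8
v0: 4,4,4,7,7,7,7,7
v2: -3,-3,-3,-3,-3,-3,-3,-3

steps = 11; useful = 79; efficiency = 79/88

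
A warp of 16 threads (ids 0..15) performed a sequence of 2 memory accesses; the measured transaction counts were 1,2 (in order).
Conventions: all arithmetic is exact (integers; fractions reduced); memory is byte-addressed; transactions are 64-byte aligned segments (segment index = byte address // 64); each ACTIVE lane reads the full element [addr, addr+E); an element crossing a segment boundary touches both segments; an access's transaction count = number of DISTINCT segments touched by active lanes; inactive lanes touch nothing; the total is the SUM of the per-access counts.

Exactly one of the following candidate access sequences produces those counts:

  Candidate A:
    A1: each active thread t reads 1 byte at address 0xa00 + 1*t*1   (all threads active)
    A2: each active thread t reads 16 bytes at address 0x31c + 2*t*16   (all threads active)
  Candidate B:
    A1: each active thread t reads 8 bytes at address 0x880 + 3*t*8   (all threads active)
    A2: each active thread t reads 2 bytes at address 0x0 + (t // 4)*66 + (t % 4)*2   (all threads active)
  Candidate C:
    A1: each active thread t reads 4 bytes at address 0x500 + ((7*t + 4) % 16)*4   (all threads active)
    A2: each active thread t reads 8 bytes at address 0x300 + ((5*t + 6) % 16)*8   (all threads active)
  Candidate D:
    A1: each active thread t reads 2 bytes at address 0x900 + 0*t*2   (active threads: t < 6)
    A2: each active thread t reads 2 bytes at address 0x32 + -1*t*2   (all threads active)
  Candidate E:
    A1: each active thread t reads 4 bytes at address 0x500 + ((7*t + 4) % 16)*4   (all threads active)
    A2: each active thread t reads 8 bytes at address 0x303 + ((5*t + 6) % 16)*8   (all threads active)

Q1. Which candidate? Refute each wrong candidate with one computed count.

A: A2 gives 9 transactions, not 2
B: A1 gives 6 transactions, not 1
D: A2 gives 1 transaction, not 2
E: A2 gives 3 transactions, not 2
C: all counts match (1,2)

Answer: C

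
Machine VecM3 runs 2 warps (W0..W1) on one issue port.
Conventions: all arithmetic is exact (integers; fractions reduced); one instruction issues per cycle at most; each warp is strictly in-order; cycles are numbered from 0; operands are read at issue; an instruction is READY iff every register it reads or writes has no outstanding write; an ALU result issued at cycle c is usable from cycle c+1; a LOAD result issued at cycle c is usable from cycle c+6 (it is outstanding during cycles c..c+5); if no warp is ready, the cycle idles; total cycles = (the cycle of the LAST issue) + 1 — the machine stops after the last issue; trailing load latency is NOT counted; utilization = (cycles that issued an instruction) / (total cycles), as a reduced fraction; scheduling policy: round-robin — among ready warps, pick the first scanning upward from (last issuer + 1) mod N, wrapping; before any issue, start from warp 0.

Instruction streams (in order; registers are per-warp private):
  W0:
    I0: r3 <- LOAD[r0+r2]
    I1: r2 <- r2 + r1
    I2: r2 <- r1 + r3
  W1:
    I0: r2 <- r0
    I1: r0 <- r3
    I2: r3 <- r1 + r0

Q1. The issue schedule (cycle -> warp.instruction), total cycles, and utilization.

cycle 0: W0.I0
cycle 1: W1.I0
cycle 2: W0.I1
cycle 3: W1.I1
cycle 4: W1.I2
cycle 5: idle
cycle 6: W0.I2

Answer: 7 cycles, utilization 6/7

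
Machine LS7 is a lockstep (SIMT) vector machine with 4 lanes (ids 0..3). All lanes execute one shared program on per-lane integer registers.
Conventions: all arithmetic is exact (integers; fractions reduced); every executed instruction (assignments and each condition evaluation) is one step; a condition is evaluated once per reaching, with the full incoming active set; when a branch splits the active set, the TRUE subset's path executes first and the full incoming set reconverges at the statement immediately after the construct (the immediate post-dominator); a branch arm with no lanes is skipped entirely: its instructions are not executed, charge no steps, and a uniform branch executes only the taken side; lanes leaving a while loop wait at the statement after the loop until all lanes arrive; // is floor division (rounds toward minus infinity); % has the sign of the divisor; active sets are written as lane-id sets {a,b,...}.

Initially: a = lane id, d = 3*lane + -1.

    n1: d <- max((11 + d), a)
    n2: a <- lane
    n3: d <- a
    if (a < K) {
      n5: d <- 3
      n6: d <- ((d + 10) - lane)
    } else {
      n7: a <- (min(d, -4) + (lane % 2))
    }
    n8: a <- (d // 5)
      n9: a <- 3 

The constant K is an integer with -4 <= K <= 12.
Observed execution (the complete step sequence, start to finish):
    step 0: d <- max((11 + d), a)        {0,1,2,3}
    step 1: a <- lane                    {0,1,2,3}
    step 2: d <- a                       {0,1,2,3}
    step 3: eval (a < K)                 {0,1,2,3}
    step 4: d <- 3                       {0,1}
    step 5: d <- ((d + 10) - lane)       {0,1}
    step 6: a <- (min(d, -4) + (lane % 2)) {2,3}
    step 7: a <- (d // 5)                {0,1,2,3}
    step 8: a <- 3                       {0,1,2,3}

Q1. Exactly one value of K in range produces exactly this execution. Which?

Answer: K = 2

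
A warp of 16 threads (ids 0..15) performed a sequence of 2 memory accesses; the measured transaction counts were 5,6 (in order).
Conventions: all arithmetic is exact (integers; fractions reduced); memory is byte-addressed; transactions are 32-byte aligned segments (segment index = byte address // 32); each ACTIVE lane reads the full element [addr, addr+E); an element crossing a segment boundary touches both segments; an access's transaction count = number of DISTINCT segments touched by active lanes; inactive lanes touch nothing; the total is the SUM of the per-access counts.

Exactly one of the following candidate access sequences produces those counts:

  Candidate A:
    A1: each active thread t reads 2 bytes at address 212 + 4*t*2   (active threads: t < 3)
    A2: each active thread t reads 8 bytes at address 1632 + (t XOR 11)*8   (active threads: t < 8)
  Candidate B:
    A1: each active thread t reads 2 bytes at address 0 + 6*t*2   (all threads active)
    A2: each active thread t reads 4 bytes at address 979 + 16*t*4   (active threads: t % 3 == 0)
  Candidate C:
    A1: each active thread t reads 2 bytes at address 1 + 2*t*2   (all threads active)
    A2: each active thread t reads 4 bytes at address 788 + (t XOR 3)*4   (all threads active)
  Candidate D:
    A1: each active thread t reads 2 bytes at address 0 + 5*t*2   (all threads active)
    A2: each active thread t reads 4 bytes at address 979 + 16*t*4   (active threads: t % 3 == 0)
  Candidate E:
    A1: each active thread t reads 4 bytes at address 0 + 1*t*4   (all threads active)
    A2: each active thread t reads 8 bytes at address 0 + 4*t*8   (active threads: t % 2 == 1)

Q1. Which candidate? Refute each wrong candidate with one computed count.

A: A1 gives 2 transactions, not 5
B: A1 gives 6 transactions, not 5
C: A1 gives 2 transactions, not 5
E: A1 gives 2 transactions, not 5
D: all counts match (5,6)

Answer: D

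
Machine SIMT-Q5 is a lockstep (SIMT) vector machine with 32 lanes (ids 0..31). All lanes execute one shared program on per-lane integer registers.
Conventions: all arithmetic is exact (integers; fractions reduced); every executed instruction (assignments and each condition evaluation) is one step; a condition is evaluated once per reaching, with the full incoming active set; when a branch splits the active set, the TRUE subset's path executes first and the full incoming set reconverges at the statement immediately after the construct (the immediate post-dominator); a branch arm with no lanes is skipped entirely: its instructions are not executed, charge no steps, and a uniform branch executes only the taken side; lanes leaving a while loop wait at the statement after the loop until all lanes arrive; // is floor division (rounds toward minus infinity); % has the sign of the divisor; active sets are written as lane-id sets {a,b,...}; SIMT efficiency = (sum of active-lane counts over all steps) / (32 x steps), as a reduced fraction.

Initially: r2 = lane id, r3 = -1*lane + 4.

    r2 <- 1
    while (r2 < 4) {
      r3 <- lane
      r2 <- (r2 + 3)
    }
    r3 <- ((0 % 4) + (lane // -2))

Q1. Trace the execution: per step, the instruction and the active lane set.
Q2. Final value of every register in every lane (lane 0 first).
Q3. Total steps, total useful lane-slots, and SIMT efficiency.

step 0: r2 <- 1                      {0,1,2,3,4,5,6,7,8,9,10,11,12,13,14,15,16,17,18,19,20,21,22,23,24,25,26,27,28,29,30,31}
step 1: eval (r2 < 4)                {0,1,2,3,4,5,6,7,8,9,10,11,12,13,14,15,16,17,18,19,20,21,22,23,24,25,26,27,28,29,30,31}
step 2: r3 <- lane                   {0,1,2,3,4,5,6,7,8,9,10,11,12,13,14,15,16,17,18,19,20,21,22,23,24,25,26,27,28,29,30,31}
step 3: r2 <- (r2 + 3)               {0,1,2,3,4,5,6,7,8,9,10,11,12,13,14,15,16,17,18,19,20,21,22,23,24,25,26,27,28,29,30,31}
step 4: eval (r2 < 4)                {0,1,2,3,4,5,6,7,8,9,10,11,12,13,14,15,16,17,18,19,20,21,22,23,24,25,26,27,28,29,30,31}
step 5: r3 <- ((0 % 4) + (lane // -2)) {0,1,2,3,4,5,6,7,8,9,10,11,12,13,14,15,16,17,18,19,20,21,22,23,24,25,26,27,28,29,30,31}

Answer: 6 steps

r2: 4,4,4,4,4,4,4,4,4,4,4,4,4,4,4,4,4,4,4,4,4,4,4,4,4,4,4,4,4,4,4,4
r3: 0,-1,-1,-2,-2,-3,-3,-4,-4,-5,-5,-6,-6,-7,-7,-8,-8,-9,-9,-10,-10,-11,-11,-12,-12,-13,-13,-14,-14,-15,-15,-16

steps = 6; useful = 192; efficiency = 192/192 = 1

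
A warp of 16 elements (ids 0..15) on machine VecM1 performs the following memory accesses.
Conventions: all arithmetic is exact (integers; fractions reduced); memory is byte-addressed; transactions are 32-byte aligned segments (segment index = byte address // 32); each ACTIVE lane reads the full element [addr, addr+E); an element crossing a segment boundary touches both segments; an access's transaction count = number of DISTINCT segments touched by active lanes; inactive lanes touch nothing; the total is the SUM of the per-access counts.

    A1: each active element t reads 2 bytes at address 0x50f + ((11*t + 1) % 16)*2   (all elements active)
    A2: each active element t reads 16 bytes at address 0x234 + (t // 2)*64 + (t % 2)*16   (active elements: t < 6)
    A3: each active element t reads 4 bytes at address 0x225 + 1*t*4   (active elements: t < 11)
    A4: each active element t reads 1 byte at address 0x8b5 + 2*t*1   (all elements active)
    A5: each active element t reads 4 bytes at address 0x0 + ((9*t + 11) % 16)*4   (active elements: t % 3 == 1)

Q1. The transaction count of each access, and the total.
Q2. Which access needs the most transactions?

A1: 2 transactions
A2: 6 transactions
A3: 2 transactions
A4: 2 transactions
A5: 2 transactions

Answer: 2,6,2,2,2; total 14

Answer: A2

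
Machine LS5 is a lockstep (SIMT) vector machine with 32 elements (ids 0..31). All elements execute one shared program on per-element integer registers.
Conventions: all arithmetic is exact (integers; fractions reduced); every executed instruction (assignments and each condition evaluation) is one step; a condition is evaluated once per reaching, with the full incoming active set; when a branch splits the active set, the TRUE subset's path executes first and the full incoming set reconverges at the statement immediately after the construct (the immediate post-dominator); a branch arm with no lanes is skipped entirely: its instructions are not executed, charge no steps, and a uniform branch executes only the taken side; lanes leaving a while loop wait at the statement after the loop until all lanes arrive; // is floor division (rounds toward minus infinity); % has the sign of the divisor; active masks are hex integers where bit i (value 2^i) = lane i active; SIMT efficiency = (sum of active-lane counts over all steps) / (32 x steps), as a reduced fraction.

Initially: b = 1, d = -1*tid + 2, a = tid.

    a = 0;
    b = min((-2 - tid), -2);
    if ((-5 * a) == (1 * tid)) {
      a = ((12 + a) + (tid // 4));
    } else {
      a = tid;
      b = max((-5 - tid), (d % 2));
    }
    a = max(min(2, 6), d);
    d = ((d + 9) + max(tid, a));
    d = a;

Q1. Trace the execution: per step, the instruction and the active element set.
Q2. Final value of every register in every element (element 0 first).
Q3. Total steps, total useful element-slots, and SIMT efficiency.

step 0: a <- 0                       0xffffffff
step 1: b <- min((-2 - tid), -2)     0xffffffff
step 2: eval ((-5 * a) == (1 * tid)) 0xffffffff
step 3: a <- ((12 + a) + (tid // 4)) 0x00000001
step 4: a <- tid                     0xfffffffe
step 5: b <- max((-5 - tid), (d % 2)) 0xfffffffe
step 6: a <- max(min(2, 6), d)       0xffffffff
step 7: d <- ((d + 9) + max(tid, a)) 0xffffffff
step 8: d <- a                       0xffffffff

Answer: 9 steps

b: -2,1,0,1,0,1,0,1,0,1,0,1,0,1,0,1,0,1,0,1,0,1,0,1,0,1,0,1,0,1,0,1
d: 2,2,2,2,2,2,2,2,2,2,2,2,2,2,2,2,2,2,2,2,2,2,2,2,2,2,2,2,2,2,2,2
a: 2,2,2,2,2,2,2,2,2,2,2,2,2,2,2,2,2,2,2,2,2,2,2,2,2,2,2,2,2,2,2,2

steps = 9; useful = 255; efficiency = 255/288 = 85/96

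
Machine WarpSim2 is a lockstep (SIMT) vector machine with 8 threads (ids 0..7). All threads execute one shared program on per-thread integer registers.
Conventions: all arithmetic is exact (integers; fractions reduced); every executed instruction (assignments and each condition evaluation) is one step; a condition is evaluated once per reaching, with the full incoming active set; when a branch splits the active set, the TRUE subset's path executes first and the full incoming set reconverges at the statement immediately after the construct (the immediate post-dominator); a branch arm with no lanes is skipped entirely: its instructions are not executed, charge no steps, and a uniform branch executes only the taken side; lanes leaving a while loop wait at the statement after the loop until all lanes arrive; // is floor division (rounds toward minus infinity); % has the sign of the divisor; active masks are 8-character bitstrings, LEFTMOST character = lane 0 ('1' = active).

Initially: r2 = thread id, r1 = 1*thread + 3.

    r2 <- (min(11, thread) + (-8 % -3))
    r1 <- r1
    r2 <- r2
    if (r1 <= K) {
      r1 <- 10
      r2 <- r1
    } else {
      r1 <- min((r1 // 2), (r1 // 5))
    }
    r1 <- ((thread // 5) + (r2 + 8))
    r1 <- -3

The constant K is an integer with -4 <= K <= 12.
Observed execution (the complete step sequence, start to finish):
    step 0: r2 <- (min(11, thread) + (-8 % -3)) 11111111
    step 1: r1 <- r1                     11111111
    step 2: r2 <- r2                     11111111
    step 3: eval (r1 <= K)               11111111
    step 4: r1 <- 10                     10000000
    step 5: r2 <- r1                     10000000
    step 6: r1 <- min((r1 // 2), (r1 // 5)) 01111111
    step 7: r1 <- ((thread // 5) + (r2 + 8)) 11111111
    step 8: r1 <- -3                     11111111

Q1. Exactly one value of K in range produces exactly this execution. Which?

Answer: K = 3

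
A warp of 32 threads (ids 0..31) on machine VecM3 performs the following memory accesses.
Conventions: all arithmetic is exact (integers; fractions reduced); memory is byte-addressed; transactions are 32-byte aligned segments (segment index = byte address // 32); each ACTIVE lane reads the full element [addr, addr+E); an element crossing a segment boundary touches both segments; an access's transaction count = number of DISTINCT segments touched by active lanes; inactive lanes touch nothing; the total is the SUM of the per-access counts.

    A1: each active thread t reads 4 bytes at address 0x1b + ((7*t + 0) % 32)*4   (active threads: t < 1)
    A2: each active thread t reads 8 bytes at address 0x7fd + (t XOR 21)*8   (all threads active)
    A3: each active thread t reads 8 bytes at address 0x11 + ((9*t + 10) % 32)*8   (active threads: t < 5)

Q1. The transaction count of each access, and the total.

A1: 1 transaction
A2: 9 transactions
A3: 6 transactions

Answer: 1,9,6; total 16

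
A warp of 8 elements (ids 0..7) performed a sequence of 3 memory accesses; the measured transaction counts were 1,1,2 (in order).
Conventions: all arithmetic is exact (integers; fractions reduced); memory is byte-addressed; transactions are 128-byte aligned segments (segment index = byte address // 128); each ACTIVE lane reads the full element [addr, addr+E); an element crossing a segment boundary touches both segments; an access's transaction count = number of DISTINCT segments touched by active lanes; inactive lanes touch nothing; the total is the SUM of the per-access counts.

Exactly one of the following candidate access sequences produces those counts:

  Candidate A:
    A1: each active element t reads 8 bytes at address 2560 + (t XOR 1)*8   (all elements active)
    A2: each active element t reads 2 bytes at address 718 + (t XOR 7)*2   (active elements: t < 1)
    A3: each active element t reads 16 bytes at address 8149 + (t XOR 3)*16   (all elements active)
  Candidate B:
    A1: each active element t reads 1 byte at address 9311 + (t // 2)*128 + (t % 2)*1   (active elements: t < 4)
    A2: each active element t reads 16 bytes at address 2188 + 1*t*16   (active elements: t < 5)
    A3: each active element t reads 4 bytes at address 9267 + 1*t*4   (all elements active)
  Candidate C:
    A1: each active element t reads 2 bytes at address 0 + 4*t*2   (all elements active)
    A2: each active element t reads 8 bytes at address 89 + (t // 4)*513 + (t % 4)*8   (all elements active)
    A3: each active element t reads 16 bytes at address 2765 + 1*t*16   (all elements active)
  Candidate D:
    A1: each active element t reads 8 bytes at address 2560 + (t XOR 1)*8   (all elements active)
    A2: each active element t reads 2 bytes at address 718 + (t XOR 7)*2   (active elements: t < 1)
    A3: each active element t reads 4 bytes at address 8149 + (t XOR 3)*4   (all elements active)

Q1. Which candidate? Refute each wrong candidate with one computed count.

B: A1 gives 2 transactions, not 1
C: A2 gives 2 transactions, not 1
D: A3 gives 1 transaction, not 2
A: all counts match (1,1,2)

Answer: A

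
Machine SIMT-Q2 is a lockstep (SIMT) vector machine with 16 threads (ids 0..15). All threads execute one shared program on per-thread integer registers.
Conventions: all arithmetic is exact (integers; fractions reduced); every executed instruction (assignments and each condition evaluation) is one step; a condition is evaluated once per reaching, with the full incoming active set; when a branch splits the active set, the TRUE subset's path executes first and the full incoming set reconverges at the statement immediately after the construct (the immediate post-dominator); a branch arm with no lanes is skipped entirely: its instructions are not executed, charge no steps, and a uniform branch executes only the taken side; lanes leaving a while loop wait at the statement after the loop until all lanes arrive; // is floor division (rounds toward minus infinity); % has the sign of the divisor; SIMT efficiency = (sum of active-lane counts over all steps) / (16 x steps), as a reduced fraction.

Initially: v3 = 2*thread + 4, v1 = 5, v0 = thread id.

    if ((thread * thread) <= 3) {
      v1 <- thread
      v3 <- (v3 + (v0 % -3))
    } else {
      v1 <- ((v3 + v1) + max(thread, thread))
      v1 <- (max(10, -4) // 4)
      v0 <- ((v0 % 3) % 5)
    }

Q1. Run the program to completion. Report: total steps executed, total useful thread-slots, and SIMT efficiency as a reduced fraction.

Answer: 6 steps, 62 useful, 31/48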